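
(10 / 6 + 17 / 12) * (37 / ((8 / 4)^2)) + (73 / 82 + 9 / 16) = 14747 / 492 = 29.97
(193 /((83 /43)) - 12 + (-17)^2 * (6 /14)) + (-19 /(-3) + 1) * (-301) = -3478136 /1743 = -1995.49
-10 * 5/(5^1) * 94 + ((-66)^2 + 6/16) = 27331/8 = 3416.38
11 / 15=0.73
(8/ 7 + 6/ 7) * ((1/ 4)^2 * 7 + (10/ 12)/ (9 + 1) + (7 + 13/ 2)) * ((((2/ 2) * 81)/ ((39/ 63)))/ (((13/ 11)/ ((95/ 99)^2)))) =42516775/ 14872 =2858.85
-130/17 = -7.65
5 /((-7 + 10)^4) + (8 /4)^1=167 /81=2.06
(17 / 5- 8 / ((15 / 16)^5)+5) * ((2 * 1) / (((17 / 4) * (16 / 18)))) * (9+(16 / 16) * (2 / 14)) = -128630912 / 10040625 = -12.81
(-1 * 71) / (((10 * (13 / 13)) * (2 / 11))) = -781 / 20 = -39.05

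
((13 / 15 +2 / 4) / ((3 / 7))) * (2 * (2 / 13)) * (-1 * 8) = -4592 / 585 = -7.85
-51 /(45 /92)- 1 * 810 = -13714 /15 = -914.27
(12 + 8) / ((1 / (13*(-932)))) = -242320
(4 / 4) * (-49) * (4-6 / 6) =-147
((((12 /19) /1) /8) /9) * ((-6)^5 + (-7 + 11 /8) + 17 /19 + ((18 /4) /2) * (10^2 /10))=-1179251 /17328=-68.05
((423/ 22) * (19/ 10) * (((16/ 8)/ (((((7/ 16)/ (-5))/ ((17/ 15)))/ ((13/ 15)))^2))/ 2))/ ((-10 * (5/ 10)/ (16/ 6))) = -22330886656/ 9095625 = -2455.12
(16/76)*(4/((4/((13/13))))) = 4/19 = 0.21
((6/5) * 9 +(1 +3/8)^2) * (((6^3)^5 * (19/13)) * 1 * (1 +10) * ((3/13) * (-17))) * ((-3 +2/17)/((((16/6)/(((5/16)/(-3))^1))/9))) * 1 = -381356565166740.57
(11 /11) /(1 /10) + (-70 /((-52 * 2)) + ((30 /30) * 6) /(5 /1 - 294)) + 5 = 235223 /15028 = 15.65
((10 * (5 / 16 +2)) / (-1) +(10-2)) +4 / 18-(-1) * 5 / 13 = -13589 / 936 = -14.52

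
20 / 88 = 5 / 22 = 0.23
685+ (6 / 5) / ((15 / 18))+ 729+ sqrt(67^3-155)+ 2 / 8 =8 * sqrt(4697)+ 141569 / 100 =1963.97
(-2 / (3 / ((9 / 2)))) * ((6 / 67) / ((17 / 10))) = -0.16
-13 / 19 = -0.68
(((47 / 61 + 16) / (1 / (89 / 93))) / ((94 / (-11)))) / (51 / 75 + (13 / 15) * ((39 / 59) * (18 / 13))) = -15884275 / 12459982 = -1.27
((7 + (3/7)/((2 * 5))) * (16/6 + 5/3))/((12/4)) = 6409/630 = 10.17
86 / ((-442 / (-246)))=10578 / 221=47.86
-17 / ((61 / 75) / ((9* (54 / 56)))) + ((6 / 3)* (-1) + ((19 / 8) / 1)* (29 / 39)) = -24197521 / 133224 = -181.63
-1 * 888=-888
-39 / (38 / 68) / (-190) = 663 / 1805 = 0.37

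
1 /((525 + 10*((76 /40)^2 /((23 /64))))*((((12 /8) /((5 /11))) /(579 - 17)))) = 646300 /2373591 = 0.27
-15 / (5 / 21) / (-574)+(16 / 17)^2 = 1.00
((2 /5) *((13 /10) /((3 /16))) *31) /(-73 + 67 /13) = -41912 /33075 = -1.27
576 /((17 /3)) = 1728 /17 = 101.65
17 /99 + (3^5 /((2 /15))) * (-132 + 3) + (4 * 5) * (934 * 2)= -197742.33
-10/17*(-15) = 8.82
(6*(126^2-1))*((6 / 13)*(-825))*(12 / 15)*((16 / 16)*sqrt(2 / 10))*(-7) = 528066000*sqrt(5) / 13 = 90830113.28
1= 1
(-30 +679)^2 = 421201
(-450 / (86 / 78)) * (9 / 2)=-1836.63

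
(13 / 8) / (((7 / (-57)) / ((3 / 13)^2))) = -513 / 728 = -0.70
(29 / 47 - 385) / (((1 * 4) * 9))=-3011 / 282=-10.68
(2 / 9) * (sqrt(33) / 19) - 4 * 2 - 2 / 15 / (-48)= -2879 / 360 + 2 * sqrt(33) / 171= -7.93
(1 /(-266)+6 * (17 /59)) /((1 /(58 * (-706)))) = -554292602 /7847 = -70637.52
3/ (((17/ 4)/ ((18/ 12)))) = 18/ 17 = 1.06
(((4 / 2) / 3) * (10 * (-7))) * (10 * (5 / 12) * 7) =-12250 / 9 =-1361.11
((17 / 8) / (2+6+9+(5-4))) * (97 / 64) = 1649 / 9216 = 0.18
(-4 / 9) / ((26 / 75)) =-50 / 39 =-1.28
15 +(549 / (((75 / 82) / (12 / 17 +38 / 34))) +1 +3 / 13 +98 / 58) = 178246422 / 160225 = 1112.48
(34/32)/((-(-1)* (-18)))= -0.06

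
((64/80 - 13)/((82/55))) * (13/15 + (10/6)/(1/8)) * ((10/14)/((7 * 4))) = -47641/16072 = -2.96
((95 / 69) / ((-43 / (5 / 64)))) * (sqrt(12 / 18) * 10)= -2375 * sqrt(6) / 284832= -0.02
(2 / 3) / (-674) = -1 / 1011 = -0.00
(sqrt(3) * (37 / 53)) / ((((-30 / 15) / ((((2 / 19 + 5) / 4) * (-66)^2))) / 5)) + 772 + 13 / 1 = 785-19542105 * sqrt(3) / 2014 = -16021.32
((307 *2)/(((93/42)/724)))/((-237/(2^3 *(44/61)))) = -2190673408/448167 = -4888.07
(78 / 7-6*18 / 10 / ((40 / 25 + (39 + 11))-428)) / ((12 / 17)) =416993 / 26348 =15.83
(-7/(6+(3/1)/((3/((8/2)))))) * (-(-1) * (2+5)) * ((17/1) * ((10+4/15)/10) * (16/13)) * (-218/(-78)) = -55930952/190125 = -294.18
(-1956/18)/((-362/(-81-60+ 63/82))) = -624779/14842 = -42.10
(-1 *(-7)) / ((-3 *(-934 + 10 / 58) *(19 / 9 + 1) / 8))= 58 / 9027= 0.01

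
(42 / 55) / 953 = 42 / 52415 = 0.00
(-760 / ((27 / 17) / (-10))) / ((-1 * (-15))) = 25840 / 81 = 319.01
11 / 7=1.57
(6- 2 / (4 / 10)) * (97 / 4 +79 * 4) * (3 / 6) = 1361 / 8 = 170.12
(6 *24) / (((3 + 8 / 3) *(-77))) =-432 / 1309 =-0.33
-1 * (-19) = 19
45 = 45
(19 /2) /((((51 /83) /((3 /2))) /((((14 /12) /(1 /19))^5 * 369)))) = 2690752515053701 /58752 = 45798483712.11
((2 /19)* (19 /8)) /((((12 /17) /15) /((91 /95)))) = 1547 /304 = 5.09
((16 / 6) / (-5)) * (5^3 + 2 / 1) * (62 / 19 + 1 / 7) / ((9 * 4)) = -38354 / 5985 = -6.41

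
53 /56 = 0.95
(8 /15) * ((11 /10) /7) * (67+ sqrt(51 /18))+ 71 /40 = 7.53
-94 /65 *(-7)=658 /65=10.12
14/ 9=1.56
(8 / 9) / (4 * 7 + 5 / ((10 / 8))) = 1 / 36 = 0.03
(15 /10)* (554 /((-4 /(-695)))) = 577545 /4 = 144386.25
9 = 9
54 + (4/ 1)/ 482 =13016/ 241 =54.01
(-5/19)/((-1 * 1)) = 5/19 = 0.26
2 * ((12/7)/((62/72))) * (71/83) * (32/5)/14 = 1.56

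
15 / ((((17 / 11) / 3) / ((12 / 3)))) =1980 / 17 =116.47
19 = 19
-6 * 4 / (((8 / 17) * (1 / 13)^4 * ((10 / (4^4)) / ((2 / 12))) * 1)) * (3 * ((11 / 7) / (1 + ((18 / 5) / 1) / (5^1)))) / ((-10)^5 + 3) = 170.35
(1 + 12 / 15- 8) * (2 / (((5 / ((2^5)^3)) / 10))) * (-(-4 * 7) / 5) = -113770496 / 25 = -4550819.84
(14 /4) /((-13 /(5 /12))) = -0.11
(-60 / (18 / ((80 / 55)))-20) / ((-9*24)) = 205 / 1782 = 0.12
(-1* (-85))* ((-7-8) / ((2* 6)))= -425 / 4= -106.25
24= 24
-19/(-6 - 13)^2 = -1/19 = -0.05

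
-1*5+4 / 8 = -4.50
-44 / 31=-1.42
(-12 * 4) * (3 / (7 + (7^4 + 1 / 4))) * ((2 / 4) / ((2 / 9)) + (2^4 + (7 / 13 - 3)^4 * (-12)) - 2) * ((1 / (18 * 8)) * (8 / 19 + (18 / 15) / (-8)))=4992943849 / 104548682940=0.05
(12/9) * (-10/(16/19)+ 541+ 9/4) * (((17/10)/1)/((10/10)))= 24089/20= 1204.45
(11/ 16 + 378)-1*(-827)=19291/ 16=1205.69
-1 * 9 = -9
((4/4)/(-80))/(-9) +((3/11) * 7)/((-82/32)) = -241469/324720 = -0.74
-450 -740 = -1190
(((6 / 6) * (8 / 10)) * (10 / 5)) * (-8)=-64 / 5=-12.80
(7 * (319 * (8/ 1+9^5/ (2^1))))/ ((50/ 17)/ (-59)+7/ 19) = 2513468607265/ 12142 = 207006144.56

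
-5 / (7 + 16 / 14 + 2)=-35 / 71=-0.49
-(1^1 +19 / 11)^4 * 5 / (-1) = 4050000 / 14641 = 276.62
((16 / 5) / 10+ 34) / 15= 286 / 125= 2.29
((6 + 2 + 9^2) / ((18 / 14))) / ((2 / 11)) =6853 / 18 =380.72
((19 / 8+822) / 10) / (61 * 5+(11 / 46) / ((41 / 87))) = 0.27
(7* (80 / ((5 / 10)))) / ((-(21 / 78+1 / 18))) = -65520 / 19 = -3448.42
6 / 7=0.86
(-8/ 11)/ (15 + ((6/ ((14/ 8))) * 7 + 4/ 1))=-8/ 473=-0.02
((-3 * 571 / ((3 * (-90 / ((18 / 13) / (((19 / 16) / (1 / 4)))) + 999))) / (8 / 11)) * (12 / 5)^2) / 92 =-10278 / 144325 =-0.07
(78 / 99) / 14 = 13 / 231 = 0.06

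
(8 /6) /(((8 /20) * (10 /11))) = 11 /3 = 3.67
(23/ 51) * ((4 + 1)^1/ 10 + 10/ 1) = 161/ 34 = 4.74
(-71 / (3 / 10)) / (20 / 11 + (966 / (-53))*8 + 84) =206965 / 52464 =3.94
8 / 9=0.89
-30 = -30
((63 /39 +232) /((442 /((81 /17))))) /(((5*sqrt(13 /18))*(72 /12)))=245997*sqrt(26) /12698660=0.10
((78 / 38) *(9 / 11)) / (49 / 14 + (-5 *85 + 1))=-702 / 175769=-0.00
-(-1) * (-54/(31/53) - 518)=-18920/31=-610.32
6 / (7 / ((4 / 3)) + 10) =24 / 61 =0.39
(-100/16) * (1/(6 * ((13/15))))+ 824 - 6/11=940657/1144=822.25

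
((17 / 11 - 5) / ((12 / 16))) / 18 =-76 / 297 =-0.26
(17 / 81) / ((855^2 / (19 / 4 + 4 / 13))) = 4471 / 3079077300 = 0.00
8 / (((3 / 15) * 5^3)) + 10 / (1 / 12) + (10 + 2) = 132.32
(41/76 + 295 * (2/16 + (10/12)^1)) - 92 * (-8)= 464777/456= 1019.25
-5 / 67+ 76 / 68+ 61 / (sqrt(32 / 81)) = 1188 / 1139+ 549 *sqrt(2) / 8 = 98.09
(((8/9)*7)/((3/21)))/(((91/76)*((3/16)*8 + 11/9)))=1216/91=13.36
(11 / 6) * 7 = 77 / 6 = 12.83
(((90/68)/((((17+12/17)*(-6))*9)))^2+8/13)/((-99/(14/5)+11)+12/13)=-104372677/3974536440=-0.03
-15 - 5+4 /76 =-379 /19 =-19.95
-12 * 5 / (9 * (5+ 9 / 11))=-1.15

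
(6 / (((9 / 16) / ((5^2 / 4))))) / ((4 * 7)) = 50 / 21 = 2.38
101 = 101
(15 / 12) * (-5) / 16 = -0.39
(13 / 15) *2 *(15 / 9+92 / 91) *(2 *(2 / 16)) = 731 / 630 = 1.16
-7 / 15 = -0.47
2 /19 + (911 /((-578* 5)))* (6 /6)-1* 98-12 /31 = -167832899 /1702210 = -98.60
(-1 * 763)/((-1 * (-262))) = -763/262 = -2.91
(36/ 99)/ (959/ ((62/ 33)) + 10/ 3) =744/ 1051171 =0.00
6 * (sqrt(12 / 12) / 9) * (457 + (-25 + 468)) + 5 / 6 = 3605 / 6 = 600.83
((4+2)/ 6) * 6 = 6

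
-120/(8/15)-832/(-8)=-121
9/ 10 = 0.90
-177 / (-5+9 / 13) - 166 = -6995 / 56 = -124.91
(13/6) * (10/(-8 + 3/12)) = -260/93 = -2.80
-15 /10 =-3 /2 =-1.50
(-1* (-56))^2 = 3136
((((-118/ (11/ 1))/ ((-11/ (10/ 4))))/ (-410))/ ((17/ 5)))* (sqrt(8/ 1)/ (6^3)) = -0.00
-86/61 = -1.41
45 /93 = 15 /31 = 0.48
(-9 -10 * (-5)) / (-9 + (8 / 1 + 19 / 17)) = 697 / 2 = 348.50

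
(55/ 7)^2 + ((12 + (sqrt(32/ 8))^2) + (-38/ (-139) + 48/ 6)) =86.01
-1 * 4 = -4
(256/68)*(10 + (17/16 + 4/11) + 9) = 14380/187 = 76.90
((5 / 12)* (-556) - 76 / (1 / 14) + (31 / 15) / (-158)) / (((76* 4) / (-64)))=107746 / 395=272.77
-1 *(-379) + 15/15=380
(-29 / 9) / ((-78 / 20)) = 290 / 351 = 0.83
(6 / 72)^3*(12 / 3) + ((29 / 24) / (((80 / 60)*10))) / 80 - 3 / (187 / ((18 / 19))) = -28858001 / 2455833600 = -0.01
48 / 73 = 0.66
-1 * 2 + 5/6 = -7/6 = -1.17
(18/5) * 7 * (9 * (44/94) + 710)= 4229568/235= 17998.16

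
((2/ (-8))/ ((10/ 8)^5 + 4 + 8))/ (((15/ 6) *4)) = -128/ 77065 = -0.00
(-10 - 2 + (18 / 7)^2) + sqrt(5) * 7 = -264 / 49 + 7 * sqrt(5) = 10.26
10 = 10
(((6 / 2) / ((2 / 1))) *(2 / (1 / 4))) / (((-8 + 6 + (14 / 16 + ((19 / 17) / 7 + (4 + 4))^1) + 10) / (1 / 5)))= 11424 / 81085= 0.14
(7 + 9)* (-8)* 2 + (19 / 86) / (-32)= -704531 / 2752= -256.01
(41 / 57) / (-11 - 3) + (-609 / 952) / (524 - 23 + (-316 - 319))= -338879 / 7271376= -0.05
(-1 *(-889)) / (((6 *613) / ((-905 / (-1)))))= 804545 / 3678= 218.75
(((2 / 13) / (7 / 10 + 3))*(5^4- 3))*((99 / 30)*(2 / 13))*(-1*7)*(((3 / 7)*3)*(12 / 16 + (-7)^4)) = -283822.09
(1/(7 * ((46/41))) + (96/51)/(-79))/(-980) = -44759/423797080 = -0.00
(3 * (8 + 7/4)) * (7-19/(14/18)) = -7137/14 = -509.79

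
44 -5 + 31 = 70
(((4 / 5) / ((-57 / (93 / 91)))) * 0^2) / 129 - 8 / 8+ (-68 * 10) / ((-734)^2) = -134859 / 134689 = -1.00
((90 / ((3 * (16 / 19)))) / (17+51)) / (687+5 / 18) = 2565 / 3364912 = 0.00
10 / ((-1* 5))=-2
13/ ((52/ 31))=31/ 4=7.75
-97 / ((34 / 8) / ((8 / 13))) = -3104 / 221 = -14.05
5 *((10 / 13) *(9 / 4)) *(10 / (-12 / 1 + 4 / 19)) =-21375 / 2912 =-7.34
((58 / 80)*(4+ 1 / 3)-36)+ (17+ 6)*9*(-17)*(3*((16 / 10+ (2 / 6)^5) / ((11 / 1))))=-6226591 / 3960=-1572.37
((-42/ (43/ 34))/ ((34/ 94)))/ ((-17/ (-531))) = -2867.84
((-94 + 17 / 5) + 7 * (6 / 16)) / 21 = -4.19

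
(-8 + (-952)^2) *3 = 2718888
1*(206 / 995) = 206 / 995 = 0.21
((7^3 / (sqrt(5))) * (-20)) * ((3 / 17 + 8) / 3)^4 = -512169028252 * sqrt(5) / 6765201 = -169284.66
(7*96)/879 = 0.76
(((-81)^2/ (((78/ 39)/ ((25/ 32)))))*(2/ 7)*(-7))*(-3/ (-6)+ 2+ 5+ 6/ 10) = -2657205/ 64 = -41518.83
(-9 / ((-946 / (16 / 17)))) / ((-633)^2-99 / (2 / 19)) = 16 / 714306153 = 0.00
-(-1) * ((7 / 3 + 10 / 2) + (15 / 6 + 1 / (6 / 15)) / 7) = 169 / 21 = 8.05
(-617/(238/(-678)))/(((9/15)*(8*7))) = 348605/6664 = 52.31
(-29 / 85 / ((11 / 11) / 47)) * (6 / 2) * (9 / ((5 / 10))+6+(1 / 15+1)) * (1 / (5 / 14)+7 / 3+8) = -100960136 / 6375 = -15836.88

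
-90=-90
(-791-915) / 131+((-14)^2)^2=5030790 / 131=38402.98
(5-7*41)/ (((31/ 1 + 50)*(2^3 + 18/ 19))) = -893/ 2295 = -0.39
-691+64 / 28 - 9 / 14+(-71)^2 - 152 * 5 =50283 / 14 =3591.64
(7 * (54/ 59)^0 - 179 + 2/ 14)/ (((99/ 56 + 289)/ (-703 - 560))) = 12155112/ 16283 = 746.49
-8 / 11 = -0.73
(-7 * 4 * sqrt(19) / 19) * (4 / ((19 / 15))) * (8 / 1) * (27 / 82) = -181440 * sqrt(19) / 14801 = -53.43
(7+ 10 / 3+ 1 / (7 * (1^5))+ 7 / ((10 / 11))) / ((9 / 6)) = 3817 / 315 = 12.12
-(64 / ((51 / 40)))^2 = -6553600 / 2601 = -2519.65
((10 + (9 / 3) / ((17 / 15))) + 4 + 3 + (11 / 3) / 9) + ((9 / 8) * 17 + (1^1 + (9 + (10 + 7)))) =243011 / 3672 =66.18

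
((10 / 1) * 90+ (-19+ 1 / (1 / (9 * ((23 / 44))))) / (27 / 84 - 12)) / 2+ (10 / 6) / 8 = 4324269 / 9592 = 450.82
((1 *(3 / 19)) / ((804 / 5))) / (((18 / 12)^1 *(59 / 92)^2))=21160 / 13293939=0.00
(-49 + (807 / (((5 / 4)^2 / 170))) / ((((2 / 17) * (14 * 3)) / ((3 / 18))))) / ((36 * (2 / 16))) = 611638 / 945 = 647.24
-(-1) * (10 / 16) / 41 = 5 / 328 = 0.02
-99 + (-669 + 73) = -695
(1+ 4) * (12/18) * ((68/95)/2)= 68/57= 1.19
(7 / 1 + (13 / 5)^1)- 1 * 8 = 8 / 5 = 1.60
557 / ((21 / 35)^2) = 13925 / 9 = 1547.22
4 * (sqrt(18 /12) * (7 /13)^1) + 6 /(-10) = -3 /5 + 14 * sqrt(6) /13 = 2.04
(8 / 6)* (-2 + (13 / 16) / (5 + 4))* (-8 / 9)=550 / 243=2.26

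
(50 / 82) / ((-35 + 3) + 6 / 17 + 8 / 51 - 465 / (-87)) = -0.02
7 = 7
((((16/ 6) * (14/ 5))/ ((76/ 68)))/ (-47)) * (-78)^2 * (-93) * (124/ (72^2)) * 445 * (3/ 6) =3440147438/ 8037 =428038.75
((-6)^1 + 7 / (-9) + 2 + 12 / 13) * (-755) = 340505 / 117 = 2910.30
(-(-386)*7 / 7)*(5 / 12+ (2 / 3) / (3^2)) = 10229 / 54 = 189.43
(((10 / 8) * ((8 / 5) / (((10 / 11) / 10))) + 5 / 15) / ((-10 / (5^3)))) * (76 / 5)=-4243.33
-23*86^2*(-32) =5443456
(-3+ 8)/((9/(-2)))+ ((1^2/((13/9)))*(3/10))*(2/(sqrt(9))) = -0.97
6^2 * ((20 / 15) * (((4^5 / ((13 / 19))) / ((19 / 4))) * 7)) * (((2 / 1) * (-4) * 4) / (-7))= 6291456 / 13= 483958.15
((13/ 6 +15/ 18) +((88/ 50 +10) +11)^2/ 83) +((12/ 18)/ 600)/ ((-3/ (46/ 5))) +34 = 121119799/ 2801250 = 43.24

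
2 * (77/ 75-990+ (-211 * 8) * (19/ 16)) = -449021/ 75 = -5986.95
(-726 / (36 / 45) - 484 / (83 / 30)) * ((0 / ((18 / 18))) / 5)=0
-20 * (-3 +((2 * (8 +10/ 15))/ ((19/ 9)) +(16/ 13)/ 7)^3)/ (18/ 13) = -30331187695330/ 3578360877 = -8476.28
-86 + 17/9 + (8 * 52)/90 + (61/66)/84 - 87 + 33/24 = -1144163/6930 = -165.10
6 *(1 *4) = 24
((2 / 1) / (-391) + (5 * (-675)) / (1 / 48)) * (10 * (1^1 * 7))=-4433940140 / 391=-11340000.36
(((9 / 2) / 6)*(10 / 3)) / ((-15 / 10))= -5 / 3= -1.67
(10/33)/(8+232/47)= 235/10032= 0.02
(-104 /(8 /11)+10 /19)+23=-2270 /19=-119.47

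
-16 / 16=-1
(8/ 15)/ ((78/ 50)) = 40/ 117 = 0.34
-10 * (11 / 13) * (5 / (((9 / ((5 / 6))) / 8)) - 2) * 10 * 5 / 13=-253000 / 4563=-55.45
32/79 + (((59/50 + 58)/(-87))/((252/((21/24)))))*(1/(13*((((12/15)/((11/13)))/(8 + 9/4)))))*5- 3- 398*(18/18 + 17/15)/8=-5820058279343/53523624960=-108.74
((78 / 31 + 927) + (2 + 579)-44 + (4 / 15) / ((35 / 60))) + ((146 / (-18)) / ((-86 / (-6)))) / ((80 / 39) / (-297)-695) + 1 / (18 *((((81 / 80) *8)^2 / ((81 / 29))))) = 465926090581789553 / 317609795443563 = 1466.98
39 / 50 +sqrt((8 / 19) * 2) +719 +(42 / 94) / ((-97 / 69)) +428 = 4 * sqrt(19) / 19 +261564001 / 227950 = 1148.38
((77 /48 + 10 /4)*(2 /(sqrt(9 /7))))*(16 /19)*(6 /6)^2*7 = 2758*sqrt(7) /171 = 42.67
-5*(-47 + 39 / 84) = 6515 / 28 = 232.68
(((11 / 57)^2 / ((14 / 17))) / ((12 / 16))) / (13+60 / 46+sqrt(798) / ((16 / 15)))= -569245952 / 327851329869+87052240 * sqrt(798) / 764986436361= 0.00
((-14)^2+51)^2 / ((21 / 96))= 1952288 / 7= 278898.29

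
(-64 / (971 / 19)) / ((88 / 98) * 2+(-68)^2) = -7448 / 27511343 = -0.00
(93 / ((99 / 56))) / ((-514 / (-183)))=52948 / 2827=18.73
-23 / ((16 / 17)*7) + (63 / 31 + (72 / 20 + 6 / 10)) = 47587 / 17360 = 2.74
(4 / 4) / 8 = 1 / 8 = 0.12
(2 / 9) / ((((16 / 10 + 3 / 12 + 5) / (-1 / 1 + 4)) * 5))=8 / 411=0.02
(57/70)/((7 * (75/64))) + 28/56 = 7341/12250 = 0.60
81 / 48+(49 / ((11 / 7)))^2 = 1885651 / 1936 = 973.99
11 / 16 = 0.69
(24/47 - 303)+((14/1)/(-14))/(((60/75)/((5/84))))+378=1191289/15792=75.44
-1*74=-74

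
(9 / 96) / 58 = 3 / 1856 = 0.00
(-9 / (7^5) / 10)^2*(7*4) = 81 / 1008840175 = 0.00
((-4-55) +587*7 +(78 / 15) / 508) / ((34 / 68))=5143513 / 635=8100.02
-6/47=-0.13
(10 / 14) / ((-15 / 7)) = -0.33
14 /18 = 7 /9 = 0.78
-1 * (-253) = 253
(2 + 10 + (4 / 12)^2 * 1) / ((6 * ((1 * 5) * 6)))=109 / 1620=0.07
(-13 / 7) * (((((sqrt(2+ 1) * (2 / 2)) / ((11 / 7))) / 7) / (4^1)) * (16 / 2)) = -26 * sqrt(3) / 77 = -0.58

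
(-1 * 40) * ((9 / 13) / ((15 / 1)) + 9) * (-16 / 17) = 75264 / 221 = 340.56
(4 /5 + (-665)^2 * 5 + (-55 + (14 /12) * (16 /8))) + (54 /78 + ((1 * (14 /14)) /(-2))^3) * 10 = 1724641469 /780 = 2211078.81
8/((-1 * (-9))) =8/9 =0.89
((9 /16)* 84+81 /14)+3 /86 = 63897 /1204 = 53.07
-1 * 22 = -22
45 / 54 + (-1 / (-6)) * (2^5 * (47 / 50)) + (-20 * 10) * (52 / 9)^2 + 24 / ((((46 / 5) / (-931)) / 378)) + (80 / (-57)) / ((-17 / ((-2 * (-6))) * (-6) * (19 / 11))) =-528625581511471 / 571661550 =-924717.75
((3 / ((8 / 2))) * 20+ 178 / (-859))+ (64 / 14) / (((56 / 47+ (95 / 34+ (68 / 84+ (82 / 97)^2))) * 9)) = 66732143584483 / 4483189445979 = 14.88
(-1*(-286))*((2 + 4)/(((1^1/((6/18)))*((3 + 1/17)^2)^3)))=265513259/380204032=0.70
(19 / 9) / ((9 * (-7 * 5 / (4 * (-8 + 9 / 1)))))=-76 / 2835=-0.03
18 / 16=9 / 8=1.12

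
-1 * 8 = -8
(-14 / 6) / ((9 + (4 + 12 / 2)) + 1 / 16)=-112 / 915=-0.12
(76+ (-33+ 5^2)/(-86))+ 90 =7142/43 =166.09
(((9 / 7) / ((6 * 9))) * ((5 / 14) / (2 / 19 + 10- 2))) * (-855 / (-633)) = 9025 / 6368824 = 0.00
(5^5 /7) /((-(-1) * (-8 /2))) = -3125 /28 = -111.61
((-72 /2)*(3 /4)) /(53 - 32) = -9 /7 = -1.29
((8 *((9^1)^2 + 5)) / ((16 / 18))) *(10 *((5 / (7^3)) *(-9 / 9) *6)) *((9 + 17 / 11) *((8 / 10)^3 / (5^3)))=-68954112 / 2358125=-29.24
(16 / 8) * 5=10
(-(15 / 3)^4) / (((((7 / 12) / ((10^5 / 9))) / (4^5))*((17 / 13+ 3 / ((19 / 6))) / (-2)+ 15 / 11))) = -1391104000000000 / 26943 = -51631369929.11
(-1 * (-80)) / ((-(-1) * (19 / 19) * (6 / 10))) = 400 / 3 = 133.33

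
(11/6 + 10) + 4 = 95/6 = 15.83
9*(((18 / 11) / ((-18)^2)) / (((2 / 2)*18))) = 1 / 396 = 0.00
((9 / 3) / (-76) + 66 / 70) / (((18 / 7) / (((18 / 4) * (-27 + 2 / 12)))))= -128961 / 3040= -42.42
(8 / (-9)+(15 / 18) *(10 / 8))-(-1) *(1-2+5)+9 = 13.15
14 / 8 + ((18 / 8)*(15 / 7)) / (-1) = -43 / 14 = -3.07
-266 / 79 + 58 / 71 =-14304 / 5609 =-2.55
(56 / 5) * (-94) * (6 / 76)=-7896 / 95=-83.12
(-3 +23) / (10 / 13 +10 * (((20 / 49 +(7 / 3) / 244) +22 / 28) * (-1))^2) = 33449349024 / 25508337349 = 1.31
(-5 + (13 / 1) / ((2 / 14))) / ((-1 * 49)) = -86 / 49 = -1.76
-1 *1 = -1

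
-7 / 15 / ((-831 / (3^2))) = 7 / 1385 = 0.01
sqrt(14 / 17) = sqrt(238) / 17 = 0.91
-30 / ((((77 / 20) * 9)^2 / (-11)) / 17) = 68000 / 14553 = 4.67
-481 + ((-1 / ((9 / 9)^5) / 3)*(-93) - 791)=-1241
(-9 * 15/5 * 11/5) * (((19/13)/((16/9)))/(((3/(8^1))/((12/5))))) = -312.54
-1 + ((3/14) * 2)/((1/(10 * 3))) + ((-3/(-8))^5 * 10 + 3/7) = 1417529/114688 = 12.36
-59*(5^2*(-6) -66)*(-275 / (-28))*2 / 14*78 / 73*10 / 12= 56949750 / 3577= 15921.09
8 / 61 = 0.13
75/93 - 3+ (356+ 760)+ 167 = 39705/31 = 1280.81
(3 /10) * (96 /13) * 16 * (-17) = -39168 /65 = -602.58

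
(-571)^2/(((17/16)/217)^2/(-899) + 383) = 3533388093299456/4150667062239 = 851.28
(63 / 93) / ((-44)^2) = 0.00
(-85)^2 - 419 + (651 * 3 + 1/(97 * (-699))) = 593886476/67803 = 8759.00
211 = 211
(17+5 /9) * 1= 158 /9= 17.56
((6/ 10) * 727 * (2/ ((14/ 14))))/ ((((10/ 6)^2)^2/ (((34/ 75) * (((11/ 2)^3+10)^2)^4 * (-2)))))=-15728396946047579399710021053399/ 163840000000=-95998516516403682859.56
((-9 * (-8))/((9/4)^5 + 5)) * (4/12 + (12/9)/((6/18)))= 4.98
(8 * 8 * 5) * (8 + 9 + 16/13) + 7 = 75931/13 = 5840.85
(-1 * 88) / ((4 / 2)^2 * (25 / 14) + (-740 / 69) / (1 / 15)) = 644 / 1125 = 0.57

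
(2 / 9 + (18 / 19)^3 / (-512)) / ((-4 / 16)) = -871391 / 987696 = -0.88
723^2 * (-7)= -3659103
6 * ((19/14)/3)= 19/7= 2.71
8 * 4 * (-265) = -8480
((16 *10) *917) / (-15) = -29344 / 3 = -9781.33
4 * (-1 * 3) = -12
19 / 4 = 4.75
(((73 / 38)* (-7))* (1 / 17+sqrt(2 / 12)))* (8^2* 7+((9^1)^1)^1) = -233527* sqrt(6) / 228-233527 / 646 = -2870.37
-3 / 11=-0.27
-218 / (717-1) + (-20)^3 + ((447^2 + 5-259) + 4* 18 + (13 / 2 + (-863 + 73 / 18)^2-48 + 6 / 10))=929371.35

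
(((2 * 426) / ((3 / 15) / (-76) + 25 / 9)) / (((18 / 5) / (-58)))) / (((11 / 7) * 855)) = -1153040 / 313203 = -3.68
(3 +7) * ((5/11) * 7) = 350/11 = 31.82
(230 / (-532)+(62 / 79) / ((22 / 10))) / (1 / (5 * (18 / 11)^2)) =-1.01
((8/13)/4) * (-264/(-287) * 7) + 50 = 27178/533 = 50.99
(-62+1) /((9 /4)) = -27.11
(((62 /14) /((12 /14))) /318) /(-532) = -31 /1015056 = -0.00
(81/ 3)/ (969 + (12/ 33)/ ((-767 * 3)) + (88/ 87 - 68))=19818513/ 662093459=0.03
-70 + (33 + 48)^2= 6491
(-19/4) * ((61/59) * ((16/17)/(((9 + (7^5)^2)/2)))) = -4636/141661341887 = -0.00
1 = 1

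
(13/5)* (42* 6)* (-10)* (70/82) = -229320/41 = -5593.17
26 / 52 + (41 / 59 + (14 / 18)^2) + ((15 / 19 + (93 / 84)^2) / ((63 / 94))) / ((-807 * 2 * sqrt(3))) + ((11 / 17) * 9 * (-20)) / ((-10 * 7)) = 3939641 / 1137402-1410893 * sqrt(3) / 2271982608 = 3.46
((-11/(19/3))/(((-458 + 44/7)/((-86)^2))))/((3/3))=284746/10013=28.44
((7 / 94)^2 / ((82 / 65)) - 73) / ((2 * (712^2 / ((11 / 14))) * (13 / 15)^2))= -130900549725 / 1738098091964416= -0.00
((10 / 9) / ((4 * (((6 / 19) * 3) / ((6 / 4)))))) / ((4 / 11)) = 1045 / 864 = 1.21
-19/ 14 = -1.36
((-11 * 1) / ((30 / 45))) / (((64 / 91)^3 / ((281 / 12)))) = -2329287961 / 2097152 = -1110.69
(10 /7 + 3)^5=28629151 /16807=1703.41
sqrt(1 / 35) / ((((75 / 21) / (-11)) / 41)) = -21.35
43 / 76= 0.57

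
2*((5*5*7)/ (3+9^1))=175/ 6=29.17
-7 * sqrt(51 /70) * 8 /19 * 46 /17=-184 * sqrt(3570) /1615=-6.81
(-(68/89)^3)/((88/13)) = -0.07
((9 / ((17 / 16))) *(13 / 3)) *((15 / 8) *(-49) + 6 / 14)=-399438 / 119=-3356.62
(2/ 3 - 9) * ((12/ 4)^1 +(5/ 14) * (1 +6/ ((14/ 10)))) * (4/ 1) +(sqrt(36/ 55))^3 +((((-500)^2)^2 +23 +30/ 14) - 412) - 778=216 * sqrt(55)/ 3025 +9187499804816/ 147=62499998672.75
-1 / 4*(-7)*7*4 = 49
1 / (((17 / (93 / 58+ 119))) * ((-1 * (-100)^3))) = 1399 / 197200000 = 0.00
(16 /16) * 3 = 3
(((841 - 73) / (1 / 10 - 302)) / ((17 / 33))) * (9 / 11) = -207360 / 51323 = -4.04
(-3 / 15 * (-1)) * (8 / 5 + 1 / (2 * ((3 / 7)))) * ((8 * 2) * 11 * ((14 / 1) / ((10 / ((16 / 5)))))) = 818048 / 1875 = 436.29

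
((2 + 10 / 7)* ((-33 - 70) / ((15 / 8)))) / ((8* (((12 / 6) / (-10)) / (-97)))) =-11418.29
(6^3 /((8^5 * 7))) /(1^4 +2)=9 /28672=0.00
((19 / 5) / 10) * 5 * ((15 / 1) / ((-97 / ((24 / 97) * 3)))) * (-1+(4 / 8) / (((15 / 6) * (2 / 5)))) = 1026 / 9409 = 0.11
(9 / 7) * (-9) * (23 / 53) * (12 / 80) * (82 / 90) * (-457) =11635677 / 37100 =313.63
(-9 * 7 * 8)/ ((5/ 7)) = -3528/ 5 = -705.60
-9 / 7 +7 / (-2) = -67 / 14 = -4.79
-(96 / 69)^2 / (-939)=1024 / 496731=0.00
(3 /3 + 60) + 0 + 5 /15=184 /3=61.33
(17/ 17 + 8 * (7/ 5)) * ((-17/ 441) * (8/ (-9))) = 8296/ 19845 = 0.42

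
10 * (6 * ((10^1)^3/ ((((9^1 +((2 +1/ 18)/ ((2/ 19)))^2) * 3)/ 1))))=25920000/ 505873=51.24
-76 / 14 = -38 / 7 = -5.43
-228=-228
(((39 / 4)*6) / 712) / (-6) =-39 / 2848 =-0.01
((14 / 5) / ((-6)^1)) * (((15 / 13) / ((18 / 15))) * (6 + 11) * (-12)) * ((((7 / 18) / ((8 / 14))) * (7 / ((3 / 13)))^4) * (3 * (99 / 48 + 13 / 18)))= 61670807551535 / 139968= 440606478.28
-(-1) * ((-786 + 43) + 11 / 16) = -742.31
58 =58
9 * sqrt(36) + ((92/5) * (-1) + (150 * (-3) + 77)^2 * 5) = 695680.60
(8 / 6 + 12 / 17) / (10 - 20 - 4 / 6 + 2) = -4 / 17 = -0.24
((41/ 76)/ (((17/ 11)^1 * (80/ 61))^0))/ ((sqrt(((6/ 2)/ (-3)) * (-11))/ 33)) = 123 * sqrt(11)/ 76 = 5.37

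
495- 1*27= 468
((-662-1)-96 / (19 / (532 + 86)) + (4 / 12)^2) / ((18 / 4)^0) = -647306 / 171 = -3785.42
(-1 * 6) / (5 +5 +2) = -1 / 2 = -0.50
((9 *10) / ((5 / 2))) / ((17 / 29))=1044 / 17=61.41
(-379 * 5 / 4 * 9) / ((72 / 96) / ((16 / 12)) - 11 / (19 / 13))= 612.27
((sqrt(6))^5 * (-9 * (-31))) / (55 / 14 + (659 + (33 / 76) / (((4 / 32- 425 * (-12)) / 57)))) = 5737273416 * sqrt(6) / 378676853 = 37.11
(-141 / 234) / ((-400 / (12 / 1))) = 0.02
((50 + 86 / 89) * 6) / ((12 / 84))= 190512 / 89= 2140.58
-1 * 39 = -39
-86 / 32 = -43 / 16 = -2.69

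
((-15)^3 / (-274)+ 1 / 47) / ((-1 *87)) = -158899 / 1120386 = -0.14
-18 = -18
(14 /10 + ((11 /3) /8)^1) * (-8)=-223 /15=-14.87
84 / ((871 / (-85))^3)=-51586500 / 660776311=-0.08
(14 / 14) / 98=1 / 98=0.01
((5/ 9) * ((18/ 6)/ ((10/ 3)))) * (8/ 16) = 0.25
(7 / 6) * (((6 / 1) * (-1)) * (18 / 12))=-21 / 2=-10.50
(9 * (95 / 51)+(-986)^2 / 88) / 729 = 4138103 / 272646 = 15.18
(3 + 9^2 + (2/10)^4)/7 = 12.00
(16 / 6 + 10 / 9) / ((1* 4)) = 17 / 18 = 0.94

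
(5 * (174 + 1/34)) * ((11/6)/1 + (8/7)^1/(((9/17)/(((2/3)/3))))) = 77601455/38556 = 2012.69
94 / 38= 47 / 19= 2.47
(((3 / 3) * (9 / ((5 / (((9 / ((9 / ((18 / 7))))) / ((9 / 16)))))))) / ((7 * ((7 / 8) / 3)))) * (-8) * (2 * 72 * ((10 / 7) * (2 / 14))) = -15925248 / 16807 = -947.54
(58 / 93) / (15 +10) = 58 / 2325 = 0.02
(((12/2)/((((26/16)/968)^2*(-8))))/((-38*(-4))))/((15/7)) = -13118336/16055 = -817.09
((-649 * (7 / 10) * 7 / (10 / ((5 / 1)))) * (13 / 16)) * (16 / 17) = -413413 / 340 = -1215.92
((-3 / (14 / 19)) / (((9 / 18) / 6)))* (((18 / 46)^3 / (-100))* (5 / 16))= 124659 / 13627040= 0.01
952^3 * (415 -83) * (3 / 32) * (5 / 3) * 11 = 492336053440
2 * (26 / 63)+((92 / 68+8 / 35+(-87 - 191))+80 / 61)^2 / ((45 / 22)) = 731152611117094 / 19759905375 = 37001.83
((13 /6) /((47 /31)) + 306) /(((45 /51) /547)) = 161235361 /846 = 190585.53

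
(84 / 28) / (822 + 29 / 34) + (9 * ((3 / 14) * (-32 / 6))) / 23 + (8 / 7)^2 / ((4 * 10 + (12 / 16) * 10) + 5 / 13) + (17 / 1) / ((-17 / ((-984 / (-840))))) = -62325522559 / 39254948355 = -1.59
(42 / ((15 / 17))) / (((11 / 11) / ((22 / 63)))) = 748 / 45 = 16.62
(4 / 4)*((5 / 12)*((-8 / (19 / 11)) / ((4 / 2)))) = -55 / 57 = -0.96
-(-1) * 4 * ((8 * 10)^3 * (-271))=-555008000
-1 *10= -10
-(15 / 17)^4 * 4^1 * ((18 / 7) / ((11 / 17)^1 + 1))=-911250 / 240737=-3.79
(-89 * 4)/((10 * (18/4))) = -356/45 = -7.91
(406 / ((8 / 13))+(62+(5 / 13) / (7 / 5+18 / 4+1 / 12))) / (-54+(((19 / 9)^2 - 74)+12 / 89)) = -97140042261 / 16608004868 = -5.85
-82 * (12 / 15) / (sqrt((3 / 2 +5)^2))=-656 / 65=-10.09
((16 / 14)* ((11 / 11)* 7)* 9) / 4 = 18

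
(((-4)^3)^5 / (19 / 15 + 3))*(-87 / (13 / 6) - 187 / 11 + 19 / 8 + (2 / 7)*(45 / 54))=1249032273920 / 91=13725629383.74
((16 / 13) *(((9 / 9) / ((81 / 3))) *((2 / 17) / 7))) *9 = 32 / 4641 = 0.01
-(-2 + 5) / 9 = -1 / 3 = -0.33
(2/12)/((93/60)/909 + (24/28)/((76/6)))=402990/167743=2.40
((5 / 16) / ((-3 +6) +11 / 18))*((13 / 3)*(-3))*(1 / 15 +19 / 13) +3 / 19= -7713 / 4940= -1.56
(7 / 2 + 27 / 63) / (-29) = -55 / 406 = -0.14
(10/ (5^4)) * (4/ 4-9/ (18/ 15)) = -13/ 125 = -0.10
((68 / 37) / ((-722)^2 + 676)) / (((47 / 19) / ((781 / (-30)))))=-252263 / 6807663300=-0.00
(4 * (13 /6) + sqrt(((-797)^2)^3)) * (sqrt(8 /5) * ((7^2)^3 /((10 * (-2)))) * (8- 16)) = 142946805171604 * sqrt(10) /15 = 30135832572440.34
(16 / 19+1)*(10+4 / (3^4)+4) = 39830 / 1539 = 25.88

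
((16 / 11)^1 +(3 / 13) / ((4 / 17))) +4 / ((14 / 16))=28055 / 4004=7.01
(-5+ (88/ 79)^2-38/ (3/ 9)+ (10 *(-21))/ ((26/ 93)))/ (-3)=70497520/ 243399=289.64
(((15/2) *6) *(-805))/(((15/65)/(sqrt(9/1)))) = -470925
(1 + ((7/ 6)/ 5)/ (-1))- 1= -7/ 30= -0.23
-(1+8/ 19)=-27/ 19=-1.42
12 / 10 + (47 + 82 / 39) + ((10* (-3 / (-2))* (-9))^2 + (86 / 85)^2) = 5149811824 / 281775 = 18276.33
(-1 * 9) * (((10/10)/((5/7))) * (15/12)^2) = -19.69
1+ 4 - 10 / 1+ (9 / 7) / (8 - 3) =-166 / 35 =-4.74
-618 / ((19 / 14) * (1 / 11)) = -95172 / 19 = -5009.05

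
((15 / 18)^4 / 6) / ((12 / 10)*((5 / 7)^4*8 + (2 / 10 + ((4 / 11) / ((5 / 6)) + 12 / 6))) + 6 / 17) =1403084375 / 105010898688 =0.01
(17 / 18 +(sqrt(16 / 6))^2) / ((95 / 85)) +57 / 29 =51539 / 9918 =5.20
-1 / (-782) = 1 / 782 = 0.00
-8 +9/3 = -5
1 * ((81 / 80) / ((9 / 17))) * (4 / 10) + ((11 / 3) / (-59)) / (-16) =54437 / 70800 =0.77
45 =45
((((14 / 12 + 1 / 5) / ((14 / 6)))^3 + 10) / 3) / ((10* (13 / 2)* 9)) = 388769 / 66885000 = 0.01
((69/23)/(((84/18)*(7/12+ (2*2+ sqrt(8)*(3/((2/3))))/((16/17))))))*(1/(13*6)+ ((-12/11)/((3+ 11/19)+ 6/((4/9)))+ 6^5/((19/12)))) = -216982874309328/2268321594539+ 429289393568886*sqrt(2)/2268321594539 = 171.99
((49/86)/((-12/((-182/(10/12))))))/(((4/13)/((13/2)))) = 219.06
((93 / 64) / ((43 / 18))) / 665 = 0.00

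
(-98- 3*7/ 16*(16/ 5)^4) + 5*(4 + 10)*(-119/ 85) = -333.63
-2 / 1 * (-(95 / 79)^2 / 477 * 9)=18050 / 330773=0.05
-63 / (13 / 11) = -693 / 13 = -53.31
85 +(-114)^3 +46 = -1481413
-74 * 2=-148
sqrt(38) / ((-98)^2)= sqrt(38) / 9604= 0.00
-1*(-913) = 913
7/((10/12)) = 8.40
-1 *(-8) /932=2 /233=0.01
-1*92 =-92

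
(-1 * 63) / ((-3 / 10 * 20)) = 21 / 2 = 10.50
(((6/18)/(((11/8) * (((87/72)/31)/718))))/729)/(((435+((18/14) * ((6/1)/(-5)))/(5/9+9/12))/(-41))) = -96076211840/165955602681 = -0.58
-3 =-3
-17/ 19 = -0.89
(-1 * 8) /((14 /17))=-9.71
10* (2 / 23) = 20 / 23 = 0.87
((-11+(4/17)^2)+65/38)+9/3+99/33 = -3.23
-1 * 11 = -11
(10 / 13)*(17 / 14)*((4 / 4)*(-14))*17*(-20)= 57800 / 13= 4446.15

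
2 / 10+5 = 5.20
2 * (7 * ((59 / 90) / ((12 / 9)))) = 6.88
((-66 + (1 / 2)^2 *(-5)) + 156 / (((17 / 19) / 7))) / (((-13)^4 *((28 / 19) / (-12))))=-4469883 / 13595036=-0.33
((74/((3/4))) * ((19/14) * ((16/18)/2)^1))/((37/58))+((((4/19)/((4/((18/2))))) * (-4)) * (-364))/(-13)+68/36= 151279/3591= 42.13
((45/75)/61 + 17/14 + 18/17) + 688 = 50107639/72590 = 690.28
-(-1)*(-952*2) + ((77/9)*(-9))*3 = -2135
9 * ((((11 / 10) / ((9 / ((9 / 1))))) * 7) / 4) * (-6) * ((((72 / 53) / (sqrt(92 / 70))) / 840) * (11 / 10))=-0.16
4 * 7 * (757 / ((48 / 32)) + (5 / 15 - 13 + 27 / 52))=179277 / 13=13790.54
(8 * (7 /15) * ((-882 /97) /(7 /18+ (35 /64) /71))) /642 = -0.13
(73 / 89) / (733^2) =73 / 47818721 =0.00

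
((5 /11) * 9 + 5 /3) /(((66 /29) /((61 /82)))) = 168055 /89298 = 1.88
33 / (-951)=-11 / 317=-0.03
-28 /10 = -14 /5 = -2.80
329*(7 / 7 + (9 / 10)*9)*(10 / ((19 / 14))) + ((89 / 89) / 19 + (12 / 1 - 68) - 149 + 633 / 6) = 834513 / 38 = 21960.87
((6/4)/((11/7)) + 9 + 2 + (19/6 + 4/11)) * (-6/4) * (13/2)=-6643/44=-150.98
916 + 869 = 1785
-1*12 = -12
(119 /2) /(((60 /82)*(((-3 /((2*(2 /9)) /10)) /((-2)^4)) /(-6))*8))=9758 /675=14.46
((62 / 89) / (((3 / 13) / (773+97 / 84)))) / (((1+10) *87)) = 26206687 / 10731798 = 2.44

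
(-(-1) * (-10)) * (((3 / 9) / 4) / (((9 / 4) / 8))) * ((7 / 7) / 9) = -80 / 243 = -0.33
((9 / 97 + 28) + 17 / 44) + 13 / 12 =189259 / 6402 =29.56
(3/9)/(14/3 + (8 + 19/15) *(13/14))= 0.03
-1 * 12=-12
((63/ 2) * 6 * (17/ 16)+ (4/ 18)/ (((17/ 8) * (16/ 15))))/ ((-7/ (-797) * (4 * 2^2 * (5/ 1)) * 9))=130662571/ 4112640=31.77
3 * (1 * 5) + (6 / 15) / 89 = 6677 / 445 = 15.00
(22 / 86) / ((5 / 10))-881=-37861 / 43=-880.49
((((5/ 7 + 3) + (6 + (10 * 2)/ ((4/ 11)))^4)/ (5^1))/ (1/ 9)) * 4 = 3489152868/ 35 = 99690081.94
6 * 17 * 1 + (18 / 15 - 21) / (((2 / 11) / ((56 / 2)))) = -14736 / 5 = -2947.20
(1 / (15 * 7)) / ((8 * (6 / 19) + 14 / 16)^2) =23104 / 28065345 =0.00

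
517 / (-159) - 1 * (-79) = 75.75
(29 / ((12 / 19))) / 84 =551 / 1008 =0.55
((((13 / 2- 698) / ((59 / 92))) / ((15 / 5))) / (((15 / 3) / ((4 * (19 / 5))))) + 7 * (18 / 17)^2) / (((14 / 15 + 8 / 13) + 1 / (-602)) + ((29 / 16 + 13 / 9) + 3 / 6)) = -260562572682048 / 1273989421655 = -204.52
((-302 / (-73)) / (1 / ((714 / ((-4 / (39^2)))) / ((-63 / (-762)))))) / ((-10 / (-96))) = -47602530144 / 365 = -130417890.81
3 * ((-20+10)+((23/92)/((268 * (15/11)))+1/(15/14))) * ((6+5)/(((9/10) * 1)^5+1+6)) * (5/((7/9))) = -253.38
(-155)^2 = 24025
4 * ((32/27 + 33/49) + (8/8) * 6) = 41588/1323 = 31.43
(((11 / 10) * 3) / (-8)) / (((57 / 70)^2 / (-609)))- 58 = 463333 / 1444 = 320.87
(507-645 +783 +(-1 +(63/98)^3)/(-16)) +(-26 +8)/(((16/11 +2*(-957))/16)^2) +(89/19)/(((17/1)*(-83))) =84008097106338994327/130236769361127296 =645.04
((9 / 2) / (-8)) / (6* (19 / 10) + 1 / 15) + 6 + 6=32889 / 2752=11.95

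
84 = 84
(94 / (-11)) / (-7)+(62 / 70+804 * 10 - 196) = 3020751 / 385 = 7846.11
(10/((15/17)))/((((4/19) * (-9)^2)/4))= 2.66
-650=-650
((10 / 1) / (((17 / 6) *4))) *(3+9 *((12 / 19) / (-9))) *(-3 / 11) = -2025 / 3553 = -0.57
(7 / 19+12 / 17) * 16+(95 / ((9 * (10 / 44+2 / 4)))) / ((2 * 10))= 1666483 / 93024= 17.91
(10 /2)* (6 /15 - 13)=-63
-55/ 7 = -7.86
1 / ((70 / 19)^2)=361 / 4900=0.07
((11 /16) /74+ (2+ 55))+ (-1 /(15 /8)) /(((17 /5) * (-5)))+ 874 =281099797 /301920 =931.04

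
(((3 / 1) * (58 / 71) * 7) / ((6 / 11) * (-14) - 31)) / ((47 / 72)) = -964656 / 1418225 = -0.68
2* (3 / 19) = 6 / 19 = 0.32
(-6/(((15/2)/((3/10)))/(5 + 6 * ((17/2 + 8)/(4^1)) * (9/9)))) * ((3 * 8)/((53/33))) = -141372/1325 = -106.70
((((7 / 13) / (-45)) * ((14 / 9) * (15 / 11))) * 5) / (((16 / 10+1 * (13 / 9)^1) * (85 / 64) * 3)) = -31360 / 2997423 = -0.01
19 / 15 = 1.27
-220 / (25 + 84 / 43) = -9460 / 1159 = -8.16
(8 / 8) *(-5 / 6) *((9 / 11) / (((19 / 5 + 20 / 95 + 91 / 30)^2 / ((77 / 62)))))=-341145 / 19989079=-0.02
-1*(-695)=695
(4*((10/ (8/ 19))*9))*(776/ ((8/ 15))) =1244025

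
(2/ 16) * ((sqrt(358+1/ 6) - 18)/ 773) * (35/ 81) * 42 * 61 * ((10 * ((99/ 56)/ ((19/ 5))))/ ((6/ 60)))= -8806875/ 58748+2935625 * sqrt(12894)/ 2114928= 7.71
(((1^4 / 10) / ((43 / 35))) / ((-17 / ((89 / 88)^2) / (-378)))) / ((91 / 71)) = 106291899 / 73591232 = 1.44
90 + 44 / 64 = 90.69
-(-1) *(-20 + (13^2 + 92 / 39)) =5903 / 39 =151.36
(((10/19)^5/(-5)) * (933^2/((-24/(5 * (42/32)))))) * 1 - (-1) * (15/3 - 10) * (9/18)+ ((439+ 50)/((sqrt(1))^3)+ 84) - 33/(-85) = 2493.46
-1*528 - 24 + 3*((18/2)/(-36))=-2211/4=-552.75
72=72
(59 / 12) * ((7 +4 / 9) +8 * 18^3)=24778289 / 108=229428.60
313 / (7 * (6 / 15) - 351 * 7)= -1565 / 12271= -0.13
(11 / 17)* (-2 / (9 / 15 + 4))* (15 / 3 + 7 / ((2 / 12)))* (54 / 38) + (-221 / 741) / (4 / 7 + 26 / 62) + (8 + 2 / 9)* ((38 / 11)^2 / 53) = -1589270117651 / 92187612495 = -17.24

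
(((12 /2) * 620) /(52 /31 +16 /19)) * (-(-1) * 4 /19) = 115320 /371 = 310.84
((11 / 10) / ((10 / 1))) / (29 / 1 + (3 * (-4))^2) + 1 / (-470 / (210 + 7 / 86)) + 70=607956319 / 8740825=69.55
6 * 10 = 60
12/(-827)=-12/827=-0.01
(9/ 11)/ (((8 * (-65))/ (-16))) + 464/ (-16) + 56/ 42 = -59291/ 2145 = -27.64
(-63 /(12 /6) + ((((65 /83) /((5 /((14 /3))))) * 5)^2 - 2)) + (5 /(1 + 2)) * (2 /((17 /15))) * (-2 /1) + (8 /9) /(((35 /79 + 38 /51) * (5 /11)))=-1230123083213 /50455793790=-24.38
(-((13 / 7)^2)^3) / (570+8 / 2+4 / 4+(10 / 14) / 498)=-0.07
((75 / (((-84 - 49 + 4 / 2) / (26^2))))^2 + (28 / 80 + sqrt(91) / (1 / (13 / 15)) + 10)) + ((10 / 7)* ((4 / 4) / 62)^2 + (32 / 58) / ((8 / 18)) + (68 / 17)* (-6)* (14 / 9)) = 13* sqrt(91) / 15 + 30082363350123173 / 200869161780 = 149769.25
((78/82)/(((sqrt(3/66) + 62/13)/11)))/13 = 195052/1153453 - 1859 * sqrt(22)/1153453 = 0.16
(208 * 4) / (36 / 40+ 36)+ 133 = 57397 / 369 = 155.55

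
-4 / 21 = -0.19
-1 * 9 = -9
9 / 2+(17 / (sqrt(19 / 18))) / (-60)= 9 / 2 - 17*sqrt(38) / 380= 4.22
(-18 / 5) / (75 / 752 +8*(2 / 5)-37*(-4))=-4512 / 189629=-0.02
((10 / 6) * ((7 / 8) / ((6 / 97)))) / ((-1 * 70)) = -97 / 288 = -0.34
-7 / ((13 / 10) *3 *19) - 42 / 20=-16261 / 7410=-2.19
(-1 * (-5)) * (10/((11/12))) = 600/11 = 54.55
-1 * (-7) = 7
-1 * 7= -7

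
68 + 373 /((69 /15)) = 3429 /23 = 149.09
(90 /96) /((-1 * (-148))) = 15 /2368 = 0.01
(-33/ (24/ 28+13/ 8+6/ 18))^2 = 254016/ 1849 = 137.38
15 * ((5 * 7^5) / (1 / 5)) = 6302625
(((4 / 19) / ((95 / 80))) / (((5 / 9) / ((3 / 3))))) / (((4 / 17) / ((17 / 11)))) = 41616 / 19855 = 2.10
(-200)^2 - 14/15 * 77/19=11398922/285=39996.22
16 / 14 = 8 / 7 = 1.14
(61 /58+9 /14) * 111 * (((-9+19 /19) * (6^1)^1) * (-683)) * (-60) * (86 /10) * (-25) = 16148532902400 /203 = 79549423164.53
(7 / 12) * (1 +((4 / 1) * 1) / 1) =35 / 12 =2.92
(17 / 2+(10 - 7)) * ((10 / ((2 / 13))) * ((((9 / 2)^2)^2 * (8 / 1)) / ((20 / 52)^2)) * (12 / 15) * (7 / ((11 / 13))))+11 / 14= 422374180159 / 3850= 109707579.26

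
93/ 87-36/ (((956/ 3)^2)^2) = 6473412322603/ 6055772837696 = 1.07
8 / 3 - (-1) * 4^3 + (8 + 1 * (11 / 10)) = 2273 / 30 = 75.77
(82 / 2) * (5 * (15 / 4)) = 3075 / 4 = 768.75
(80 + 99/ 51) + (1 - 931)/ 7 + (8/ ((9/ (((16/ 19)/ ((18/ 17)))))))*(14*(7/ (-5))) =-59312261/ 915705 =-64.77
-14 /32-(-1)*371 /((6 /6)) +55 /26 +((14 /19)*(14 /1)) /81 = 119339431 /320112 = 372.81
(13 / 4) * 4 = 13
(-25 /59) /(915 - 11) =-25 /53336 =-0.00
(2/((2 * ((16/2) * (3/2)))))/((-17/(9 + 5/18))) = -167/3672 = -0.05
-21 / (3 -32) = 0.72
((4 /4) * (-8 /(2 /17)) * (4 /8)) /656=-17 /328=-0.05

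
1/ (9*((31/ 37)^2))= 1369/ 8649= 0.16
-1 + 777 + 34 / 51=2330 / 3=776.67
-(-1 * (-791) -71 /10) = -7839 /10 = -783.90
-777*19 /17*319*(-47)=221341659 /17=13020097.59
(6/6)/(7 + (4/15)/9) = 135/949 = 0.14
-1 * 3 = -3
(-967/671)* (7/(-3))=6769/2013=3.36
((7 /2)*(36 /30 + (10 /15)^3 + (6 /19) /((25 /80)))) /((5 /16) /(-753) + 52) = 18076016 /107129961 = 0.17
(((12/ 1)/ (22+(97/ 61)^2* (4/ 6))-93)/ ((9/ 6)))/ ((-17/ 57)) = 12227808/ 59143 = 206.75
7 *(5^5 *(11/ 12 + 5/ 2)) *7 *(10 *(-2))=-31390625/ 3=-10463541.67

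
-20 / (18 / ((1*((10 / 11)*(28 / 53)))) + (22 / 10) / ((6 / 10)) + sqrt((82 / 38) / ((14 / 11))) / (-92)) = -265274032800 / 545738097427-2898000*sqrt(119966) / 6003119071697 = -0.49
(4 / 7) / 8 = 1 / 14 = 0.07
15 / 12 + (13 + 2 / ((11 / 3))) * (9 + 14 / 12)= 18343 / 132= 138.96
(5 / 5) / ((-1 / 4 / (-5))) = 20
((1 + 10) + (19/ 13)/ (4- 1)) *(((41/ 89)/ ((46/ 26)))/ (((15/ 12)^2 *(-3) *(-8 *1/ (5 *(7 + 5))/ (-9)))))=-440832/ 10235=-43.07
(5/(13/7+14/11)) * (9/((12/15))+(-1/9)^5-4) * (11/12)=7252085995/683078832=10.62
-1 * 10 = -10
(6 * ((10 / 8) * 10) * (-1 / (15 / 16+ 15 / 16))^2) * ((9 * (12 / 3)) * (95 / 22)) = 36480 / 11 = 3316.36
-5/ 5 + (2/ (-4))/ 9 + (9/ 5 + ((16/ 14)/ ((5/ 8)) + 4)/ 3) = 1693/ 630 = 2.69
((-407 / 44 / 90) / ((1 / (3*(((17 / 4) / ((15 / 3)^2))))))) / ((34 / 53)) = -0.08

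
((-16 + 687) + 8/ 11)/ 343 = 7389/ 3773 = 1.96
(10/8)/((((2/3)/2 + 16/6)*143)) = 5/1716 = 0.00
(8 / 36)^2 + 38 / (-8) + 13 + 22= 9817 / 324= 30.30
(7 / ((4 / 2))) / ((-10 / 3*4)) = -21 / 80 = -0.26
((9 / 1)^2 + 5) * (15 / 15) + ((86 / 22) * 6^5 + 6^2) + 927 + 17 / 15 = 5188792 / 165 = 31447.22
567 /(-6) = -189 /2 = -94.50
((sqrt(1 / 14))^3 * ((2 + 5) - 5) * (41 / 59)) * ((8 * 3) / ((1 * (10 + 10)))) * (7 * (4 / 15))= 164 * sqrt(14) / 10325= 0.06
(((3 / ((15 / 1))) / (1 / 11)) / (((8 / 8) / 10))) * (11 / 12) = 121 / 6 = 20.17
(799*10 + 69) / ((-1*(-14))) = 8059 / 14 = 575.64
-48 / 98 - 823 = -40351 / 49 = -823.49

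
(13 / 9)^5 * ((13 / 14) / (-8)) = -4826809 / 6613488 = -0.73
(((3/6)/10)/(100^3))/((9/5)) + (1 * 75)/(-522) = -149999971/1044000000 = -0.14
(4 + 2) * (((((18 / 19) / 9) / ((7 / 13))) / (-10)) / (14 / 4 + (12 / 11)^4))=-2283996 / 95732735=-0.02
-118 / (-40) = 59 / 20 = 2.95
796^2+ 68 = 633684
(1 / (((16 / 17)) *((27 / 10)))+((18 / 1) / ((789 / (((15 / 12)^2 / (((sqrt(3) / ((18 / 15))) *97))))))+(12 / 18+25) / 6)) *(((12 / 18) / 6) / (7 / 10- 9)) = -5045 / 80676- 25 *sqrt(3) / 12704478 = -0.06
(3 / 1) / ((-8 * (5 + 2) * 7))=-3 / 392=-0.01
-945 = -945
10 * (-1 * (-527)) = 5270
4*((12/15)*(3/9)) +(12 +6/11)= 2246/165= 13.61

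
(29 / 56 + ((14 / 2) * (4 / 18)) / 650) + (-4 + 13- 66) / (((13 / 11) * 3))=-2548183 / 163800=-15.56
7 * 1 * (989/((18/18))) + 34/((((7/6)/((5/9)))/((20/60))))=436489/63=6928.40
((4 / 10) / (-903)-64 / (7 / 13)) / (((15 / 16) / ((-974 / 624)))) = 522689308 / 2641275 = 197.89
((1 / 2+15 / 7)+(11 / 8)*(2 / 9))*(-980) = -26005 / 9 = -2889.44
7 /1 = 7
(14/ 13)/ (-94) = -7/ 611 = -0.01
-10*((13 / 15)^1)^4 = -5.64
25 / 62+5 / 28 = 505 / 868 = 0.58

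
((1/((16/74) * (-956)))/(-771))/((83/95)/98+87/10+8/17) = 585599/856682796672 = 0.00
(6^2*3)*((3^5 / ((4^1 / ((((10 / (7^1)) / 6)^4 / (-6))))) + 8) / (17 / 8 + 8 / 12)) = 49584636 / 160867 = 308.23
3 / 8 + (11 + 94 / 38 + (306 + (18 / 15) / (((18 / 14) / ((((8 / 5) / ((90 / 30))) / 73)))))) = 798551249 / 2496600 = 319.86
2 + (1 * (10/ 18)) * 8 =58/ 9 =6.44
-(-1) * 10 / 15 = 2 / 3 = 0.67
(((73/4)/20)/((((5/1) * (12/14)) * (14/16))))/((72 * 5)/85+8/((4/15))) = 1241/174600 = 0.01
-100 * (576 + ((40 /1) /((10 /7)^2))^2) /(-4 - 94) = 48008 /49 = 979.76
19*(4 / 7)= 76 / 7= 10.86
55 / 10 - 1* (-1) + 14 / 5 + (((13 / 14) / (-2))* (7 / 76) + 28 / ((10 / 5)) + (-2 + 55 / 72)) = 301249 / 13680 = 22.02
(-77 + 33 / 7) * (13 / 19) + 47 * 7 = 37179 / 133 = 279.54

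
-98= -98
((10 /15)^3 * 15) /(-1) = -40 /9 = -4.44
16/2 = 8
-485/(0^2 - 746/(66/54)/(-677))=-3611795/6714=-537.95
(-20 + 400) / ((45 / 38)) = 2888 / 9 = 320.89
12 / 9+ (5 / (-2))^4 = 1939 / 48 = 40.40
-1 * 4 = -4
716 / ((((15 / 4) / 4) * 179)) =64 / 15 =4.27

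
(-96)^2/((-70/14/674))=-6211584/5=-1242316.80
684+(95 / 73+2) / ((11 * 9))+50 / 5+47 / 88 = 40157111 / 57816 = 694.57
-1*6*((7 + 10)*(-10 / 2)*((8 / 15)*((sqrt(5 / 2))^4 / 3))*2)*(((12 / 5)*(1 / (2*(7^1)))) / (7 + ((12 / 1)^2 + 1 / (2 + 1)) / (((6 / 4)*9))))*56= 881280 / 1433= 614.99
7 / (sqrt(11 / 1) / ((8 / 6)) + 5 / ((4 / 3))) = 10 / 3 - 2* sqrt(11) / 3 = 1.12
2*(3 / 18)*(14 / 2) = 7 / 3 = 2.33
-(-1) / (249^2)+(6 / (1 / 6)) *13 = 29016469 / 62001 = 468.00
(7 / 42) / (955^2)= 1 / 5472150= 0.00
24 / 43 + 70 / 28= 263 / 86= 3.06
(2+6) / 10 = 4 / 5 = 0.80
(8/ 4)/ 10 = 1/ 5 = 0.20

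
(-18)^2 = 324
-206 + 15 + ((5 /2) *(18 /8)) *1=-1483 /8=-185.38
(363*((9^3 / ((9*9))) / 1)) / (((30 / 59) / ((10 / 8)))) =64251 / 8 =8031.38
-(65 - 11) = -54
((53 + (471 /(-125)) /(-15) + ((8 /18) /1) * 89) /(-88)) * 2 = -23729 /11250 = -2.11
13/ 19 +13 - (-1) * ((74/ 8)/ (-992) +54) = 5102145/ 75392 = 67.67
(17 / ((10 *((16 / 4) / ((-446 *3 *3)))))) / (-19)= 34119 / 380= 89.79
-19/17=-1.12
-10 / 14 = -5 / 7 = -0.71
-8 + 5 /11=-83 /11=-7.55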